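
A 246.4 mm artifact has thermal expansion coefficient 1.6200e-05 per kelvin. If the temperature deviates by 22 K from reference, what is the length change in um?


dL = L * alpha * dT
= 246.4 * 1.6200e-05 * 22
= 0.0878170 mm
dL_um = 0.0878170 * 1000 = 87.8170 um

87.8170


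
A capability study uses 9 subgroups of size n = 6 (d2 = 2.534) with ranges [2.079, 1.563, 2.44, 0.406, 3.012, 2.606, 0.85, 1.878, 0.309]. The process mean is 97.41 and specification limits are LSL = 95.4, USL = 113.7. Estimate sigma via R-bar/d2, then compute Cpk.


R_bar = (2.079 + 1.563 + 2.44 + 0.406 + 3.012 + 2.606 + 0.85 + 1.878 + 0.309) / 9 = 1.6825556
sigma = R_bar / d2 = 1.6825556 / 2.534 = 0.66399195
Cp = (USL - LSL)/(6*sigma) = (113.7 - 95.4)/(6*0.66399195) = 4.5934
Cpu = (113.7 - 97.41)/(3*0.66399195) = 8.1778
Cpl = (97.41 - 95.4)/(3*0.66399195) = 1.0090
Cpk = min(Cpu, Cpl) = 1.0090

1.0090


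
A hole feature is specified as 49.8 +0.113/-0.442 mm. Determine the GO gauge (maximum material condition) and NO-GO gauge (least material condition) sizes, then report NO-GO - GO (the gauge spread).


GO = nominal - lower_tol (smallest hole = maximum material condition)
GO = 49.8 - 0.442 = 49.358
NO-GO = nominal + upper_tol (largest hole = least material condition)
NO-GO = 49.8 + 0.113 = 49.913
spread = NO-GO - GO = 49.913 - 49.358 = 0.5550

0.5550


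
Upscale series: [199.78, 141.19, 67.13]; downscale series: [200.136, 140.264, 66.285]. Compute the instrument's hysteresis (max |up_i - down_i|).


|199.78 - 200.136| = 0.3560
|141.19 - 140.264| = 0.9260
|67.13 - 66.285| = 0.8450
hysteresis = max(diffs) = 0.9260

0.9260


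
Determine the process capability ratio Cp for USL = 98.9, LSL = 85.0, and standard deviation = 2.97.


Cp = (USL - LSL) / (6 * sigma)
= (98.9 - 85.0) / (6 * 2.97)
= 13.9000 / 17.8200
= 0.7800

0.7800


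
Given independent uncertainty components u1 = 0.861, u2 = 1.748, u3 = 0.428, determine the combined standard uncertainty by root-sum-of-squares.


uc = sqrt(0.861^2 + 1.748^2 + 0.428^2)
uc = sqrt(3.980009)
uc = 1.9950

1.9950


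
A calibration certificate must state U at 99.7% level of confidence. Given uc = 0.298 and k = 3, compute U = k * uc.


U = k * uc
U = 3 * 0.298
U = 0.8940

0.8940


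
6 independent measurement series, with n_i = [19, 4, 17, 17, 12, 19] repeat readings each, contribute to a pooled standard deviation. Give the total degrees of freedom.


nu = sum_i (n_i - 1)
nu = ((19 - 1) + (4 - 1) + (17 - 1) + (17 - 1) + (12 - 1) + (19 - 1))
nu = 18 + 3 + 16 + 16 + 11 + 18
nu = 82

82


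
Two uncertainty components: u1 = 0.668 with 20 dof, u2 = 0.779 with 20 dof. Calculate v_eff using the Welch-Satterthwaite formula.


uc = sqrt(u1^2 + u2^2) = sqrt(0.668^2 + 0.779^2) = 1.0261896
v_eff = uc^4 / (u1^4/v1 + u2^4/v2)
= 1.0261896^4 / (0.668^4/20 + 0.779^4/20)
= 1.1089461 / 0.028368593
v_eff = 39.0906

39.0906


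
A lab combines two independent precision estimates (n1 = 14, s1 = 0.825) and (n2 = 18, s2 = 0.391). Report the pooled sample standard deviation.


s_p = sqrt(((n1-1)*s1^2 + (n2-1)*s2^2) / (n1+n2-2))
numerator = (14-1)*0.825^2 + (18-1)*0.391^2 = 8.848125 + 2.598977 = 11.447102
denominator = 14 + 18 - 2 = 30
s_p^2 = 11.447102 / 30 = 0.38157007
s_p = sqrt(0.38157007) = 0.6177

0.6177


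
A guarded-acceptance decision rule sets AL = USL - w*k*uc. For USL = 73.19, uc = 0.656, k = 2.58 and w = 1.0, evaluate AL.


U = k * uc = 2.58 * 0.656 = 1.69248
guard band g = w * U = 1.0 * 1.69248 = 1.69248
AL = USL - g = 73.19 - 1.69248
AL = 71.4975

71.4975


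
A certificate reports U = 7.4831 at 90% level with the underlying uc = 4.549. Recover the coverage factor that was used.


k = U / uc
k = 7.4831 / 4.549
k = 1.645

1.645


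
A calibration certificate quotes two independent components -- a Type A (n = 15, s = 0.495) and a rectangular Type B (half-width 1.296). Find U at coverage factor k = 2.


u_A = s / sqrt(n) = 0.495 / sqrt(15) = 0.12780845
u_B = half_width / sqrt(3) = 1.296 / sqrt(3) = 0.74824595
uc = sqrt(u_A^2 + u_B^2) = sqrt(0.12780845^2 + 0.74824595^2) = 0.759083
U = k * uc = 2 * 0.759083
U = 1.5182

1.5182


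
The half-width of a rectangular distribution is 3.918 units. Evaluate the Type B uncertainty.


u_B = half_width / sqrt(3)
u_B = 3.918 / 1.7320508
u_B = 2.2621

2.2621


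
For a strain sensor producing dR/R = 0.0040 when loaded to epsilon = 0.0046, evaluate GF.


GF = (dR/R) / epsilon
= 0.0040 / 0.0046
= 0.8696

0.8696


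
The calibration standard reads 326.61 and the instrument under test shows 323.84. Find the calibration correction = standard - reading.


Correction = standard - reading
= 326.61 - 323.84
= 2.7700

2.7700


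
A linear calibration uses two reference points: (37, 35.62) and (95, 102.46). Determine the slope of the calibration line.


slope = (y2 - y1) / (x2 - x1)
= (102.46 - 35.62) / (95 - 37)
= 66.8400 / 58
= 1.1524

1.1524


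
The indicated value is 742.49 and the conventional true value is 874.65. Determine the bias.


Systematic error = measured - true
= 742.49 - 874.65
= -132.1600

-132.1600


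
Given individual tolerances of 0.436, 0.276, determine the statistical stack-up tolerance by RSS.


RSS = sqrt(0.436^2 + 0.276^2)
= sqrt(0.266272)
= 0.5160

0.5160


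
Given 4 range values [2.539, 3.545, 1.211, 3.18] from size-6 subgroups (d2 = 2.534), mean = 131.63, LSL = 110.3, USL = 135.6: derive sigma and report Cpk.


R_bar = (2.539 + 3.545 + 1.211 + 3.18) / 4 = 2.61875
sigma = R_bar / d2 = 2.61875 / 2.534 = 1.0334451
Cp = (USL - LSL)/(6*sigma) = (135.6 - 110.3)/(6*1.0334451) = 4.0802
Cpu = (135.6 - 131.63)/(3*1.0334451) = 1.2805
Cpl = (131.63 - 110.3)/(3*1.0334451) = 6.8799
Cpk = min(Cpu, Cpl) = 1.2805

1.2805


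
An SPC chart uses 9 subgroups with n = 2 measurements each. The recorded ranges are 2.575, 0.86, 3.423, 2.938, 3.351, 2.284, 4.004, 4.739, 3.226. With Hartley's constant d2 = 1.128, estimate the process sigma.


R_bar = (2.575 + 0.86 + 3.423 + 2.938 + 3.351 + 2.284 + 4.004 + 4.739 + 3.226) / 9
R_bar = 27.4 / 9 = 3.0444444
sigma_hat = R_bar / d2 = 3.0444444 / 1.128 = 2.6990

2.6990


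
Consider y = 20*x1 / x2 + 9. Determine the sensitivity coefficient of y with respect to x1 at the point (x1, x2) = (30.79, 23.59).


y = 20*x1 / x2 + 9
dy/dx1 = 20/x2
Evaluate at x2 = 23.59: c1 = 20 / 23.59
c1 = 0.8478

0.8478


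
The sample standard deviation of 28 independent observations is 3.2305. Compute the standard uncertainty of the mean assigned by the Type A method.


u_A = s / sqrt(n)
u_A = 3.2305 / sqrt(28)
u_A = 3.2305 / 5.2915026
u_A = 0.6105

0.6105


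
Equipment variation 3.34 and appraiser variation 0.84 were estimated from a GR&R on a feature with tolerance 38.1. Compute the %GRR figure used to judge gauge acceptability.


GRR = sqrt(EV^2 + AV^2) = sqrt(3.34^2 + 0.84^2) = 3.4440093
%GRR = GRR / tol * 100 = 3.4440093 / 38.1 * 100
%GRR = 9.0394

9.0394


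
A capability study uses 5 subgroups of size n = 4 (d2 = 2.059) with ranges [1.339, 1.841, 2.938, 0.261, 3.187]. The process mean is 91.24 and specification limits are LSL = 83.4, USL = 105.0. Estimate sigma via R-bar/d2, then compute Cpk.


R_bar = (1.339 + 1.841 + 2.938 + 0.261 + 3.187) / 5 = 1.9132
sigma = R_bar / d2 = 1.9132 / 2.059 = 0.92918893
Cp = (USL - LSL)/(6*sigma) = (105.0 - 83.4)/(6*0.92918893) = 3.8743
Cpu = (105.0 - 91.24)/(3*0.92918893) = 4.9362
Cpl = (91.24 - 83.4)/(3*0.92918893) = 2.8125
Cpk = min(Cpu, Cpl) = 2.8125

2.8125


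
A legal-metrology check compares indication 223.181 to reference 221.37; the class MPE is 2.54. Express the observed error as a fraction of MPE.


e = indication - reference = 223.181 - 221.37 = 1.8110
|e| = 1.8110
ratio = |e| / MPE = 1.8110 / 2.54
ratio = 0.7130

0.7130


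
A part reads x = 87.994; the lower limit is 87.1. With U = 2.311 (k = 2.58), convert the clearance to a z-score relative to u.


u = U / k = 2.311 / 2.58 = 0.89573643
margin = |LSL - x| = |87.1 - 87.994| = 0.894
z = margin / u = 0.894 / 0.89573643
z = 0.9981

0.9981


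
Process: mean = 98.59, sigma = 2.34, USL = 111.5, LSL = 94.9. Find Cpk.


Cpu = (USL - mean) / (3*sigma) = (111.5 - 98.59) / (3*2.34) = 1.8390
Cpl = (mean - LSL) / (3*sigma) = (98.59 - 94.9) / (3*2.34) = 0.5256
Cpk = min(Cpu, Cpl) = 0.5256

0.5256


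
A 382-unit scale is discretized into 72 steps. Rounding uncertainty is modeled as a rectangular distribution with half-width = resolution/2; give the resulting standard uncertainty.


resolution = range / divisions
resolution = 382 / 72 = 5.3055556
u_res = resolution / (2*sqrt(3))
u_res = 5.3055556 / 3.4641016
u_res = 1.5316

1.5316


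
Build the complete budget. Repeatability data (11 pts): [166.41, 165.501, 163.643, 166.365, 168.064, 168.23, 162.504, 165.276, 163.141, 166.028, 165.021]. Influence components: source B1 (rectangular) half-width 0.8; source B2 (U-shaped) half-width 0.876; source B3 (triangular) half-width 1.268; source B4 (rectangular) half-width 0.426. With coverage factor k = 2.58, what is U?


mean = (166.41 + 165.501 + 163.643 + 166.365 + 168.064 + 168.23 + 162.504 + 165.276 + 163.141 + 166.028 + 165.021) / 11 = 165.4711818
s = sqrt(sum((x - mean)^2)/(n-1)) = 1.8477536
u_A = s / sqrt(n) = 1.8477536 / sqrt(11) = 0.55711867
u_B1 = 0.8 / sqrt(3) = 0.46188022
u_B2 = 0.876 / sqrt(2) = 0.61942554
u_B3 = 1.268 / sqrt(6) = 0.51765883
u_B4 = 0.426 / sqrt(3) = 0.24595121
uc = sqrt(0.55711867^2 + 0.46188022^2 + 0.61942554^2 + 0.51765883^2 + 0.24595121^2) = 1.1116947
U = k * uc = 2.58 * 1.1116947
U = 2.8682

2.8682


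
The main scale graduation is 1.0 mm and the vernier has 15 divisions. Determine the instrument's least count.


LC = MSD / n_div
= 1.0 / 15
= 0.0667

0.0667


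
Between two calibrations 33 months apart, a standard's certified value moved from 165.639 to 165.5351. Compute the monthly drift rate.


rate = (v2 - v1) / months
= (165.5351 - 165.639) / 33
= -0.1039 / 33
= -0.0031

-0.0031


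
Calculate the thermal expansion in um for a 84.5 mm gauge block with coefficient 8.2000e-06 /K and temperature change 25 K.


dL = L * alpha * dT
= 84.5 * 8.2000e-06 * 25
= 0.0173225 mm
dL_um = 0.0173225 * 1000 = 17.3225 um

17.3225


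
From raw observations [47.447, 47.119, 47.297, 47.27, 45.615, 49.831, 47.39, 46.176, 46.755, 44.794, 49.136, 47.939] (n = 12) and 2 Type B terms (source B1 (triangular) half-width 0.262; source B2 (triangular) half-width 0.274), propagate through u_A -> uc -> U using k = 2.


mean = (47.447 + 47.119 + 47.297 + 47.27 + 45.615 + 49.831 + 47.39 + 46.176 + 46.755 + 44.794 + 49.136 + 47.939) / 12 = 47.23075
s = sqrt(sum((x - mean)^2)/(n-1)) = 1.3774374
u_A = s / sqrt(n) = 1.3774374 / sqrt(12) = 0.39763193
u_B1 = 0.262 / sqrt(6) = 0.10696105
u_B2 = 0.274 / sqrt(6) = 0.11186003
uc = sqrt(0.39763193^2 + 0.10696105^2 + 0.11186003^2) = 0.42669015
U = k * uc = 2 * 0.42669015
U = 0.8534

0.8534


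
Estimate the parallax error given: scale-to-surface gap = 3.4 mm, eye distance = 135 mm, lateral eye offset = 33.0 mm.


error = h * offset / d
= 3.4 * 33.0 / 135
= 0.8311

0.8311


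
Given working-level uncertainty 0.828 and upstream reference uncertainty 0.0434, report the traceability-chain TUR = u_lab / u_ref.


TUR = u_lab / u_ref
= 0.828 / 0.0434
= 19.0783

19.0783


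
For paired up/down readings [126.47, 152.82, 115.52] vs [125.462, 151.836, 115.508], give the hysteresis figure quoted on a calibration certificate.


|126.47 - 125.462| = 1.0080
|152.82 - 151.836| = 0.9840
|115.52 - 115.508| = 0.0120
hysteresis = max(diffs) = 1.0080

1.0080


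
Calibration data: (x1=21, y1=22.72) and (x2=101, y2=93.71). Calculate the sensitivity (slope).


slope = (y2 - y1) / (x2 - x1)
= (93.71 - 22.72) / (101 - 21)
= 70.9900 / 80
= 0.8874

0.8874


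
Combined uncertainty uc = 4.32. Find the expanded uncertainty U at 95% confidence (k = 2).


U = k * uc
U = 2 * 4.32
U = 8.6400

8.6400


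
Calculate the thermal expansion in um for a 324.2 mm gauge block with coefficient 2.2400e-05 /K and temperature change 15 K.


dL = L * alpha * dT
= 324.2 * 2.2400e-05 * 15
= 0.1089312 mm
dL_um = 0.1089312 * 1000 = 108.9312 um

108.9312


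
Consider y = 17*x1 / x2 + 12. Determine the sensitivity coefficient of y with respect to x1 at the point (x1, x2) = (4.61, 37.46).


y = 17*x1 / x2 + 12
dy/dx1 = 17/x2
Evaluate at x2 = 37.46: c1 = 17 / 37.46
c1 = 0.4538

0.4538


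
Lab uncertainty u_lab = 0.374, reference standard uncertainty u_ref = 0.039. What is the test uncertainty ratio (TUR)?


TUR = u_lab / u_ref
= 0.374 / 0.039
= 9.5897

9.5897


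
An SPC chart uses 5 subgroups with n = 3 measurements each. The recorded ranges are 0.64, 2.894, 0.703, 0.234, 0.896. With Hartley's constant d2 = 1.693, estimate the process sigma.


R_bar = (0.64 + 2.894 + 0.703 + 0.234 + 0.896) / 5
R_bar = 5.367 / 5 = 1.0734
sigma_hat = R_bar / d2 = 1.0734 / 1.693 = 0.6340

0.6340


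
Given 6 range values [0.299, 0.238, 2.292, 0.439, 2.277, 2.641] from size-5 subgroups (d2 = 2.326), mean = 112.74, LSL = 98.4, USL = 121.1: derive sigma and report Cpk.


R_bar = (0.299 + 0.238 + 2.292 + 0.439 + 2.277 + 2.641) / 6 = 1.3643333
sigma = R_bar / d2 = 1.3643333 / 2.326 = 0.58655774
Cp = (USL - LSL)/(6*sigma) = (121.1 - 98.4)/(6*0.58655774) = 6.4501
Cpu = (121.1 - 112.74)/(3*0.58655774) = 4.7509
Cpl = (112.74 - 98.4)/(3*0.58655774) = 8.1492
Cpk = min(Cpu, Cpl) = 4.7509

4.7509


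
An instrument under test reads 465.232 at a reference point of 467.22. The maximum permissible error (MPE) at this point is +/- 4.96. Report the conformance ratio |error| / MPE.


e = indication - reference = 465.232 - 467.22 = -1.9880
|e| = 1.9880
ratio = |e| / MPE = 1.9880 / 4.96
ratio = 0.4008

0.4008


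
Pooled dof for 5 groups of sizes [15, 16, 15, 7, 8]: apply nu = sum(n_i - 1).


nu = sum_i (n_i - 1)
nu = ((15 - 1) + (16 - 1) + (15 - 1) + (7 - 1) + (8 - 1))
nu = 14 + 15 + 14 + 6 + 7
nu = 56

56


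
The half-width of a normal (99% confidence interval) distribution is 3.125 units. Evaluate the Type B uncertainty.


u_B = half_width / 2.576
u_B = 3.125 / 2.576
u_B = 1.2131

1.2131


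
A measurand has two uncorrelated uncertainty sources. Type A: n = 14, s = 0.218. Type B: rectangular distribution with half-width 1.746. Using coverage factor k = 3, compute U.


u_A = s / sqrt(n) = 0.218 / sqrt(14) = 0.058262951
u_B = half_width / sqrt(3) = 1.746 / sqrt(3) = 1.0080536
uc = sqrt(u_A^2 + u_B^2) = sqrt(0.058262951^2 + 1.0080536^2) = 1.0097359
U = k * uc = 3 * 1.0097359
U = 3.0292

3.0292


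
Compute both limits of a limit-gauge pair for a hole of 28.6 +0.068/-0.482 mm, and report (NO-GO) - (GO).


GO = nominal - lower_tol (smallest hole = maximum material condition)
GO = 28.6 - 0.482 = 28.118
NO-GO = nominal + upper_tol (largest hole = least material condition)
NO-GO = 28.6 + 0.068 = 28.668
spread = NO-GO - GO = 28.668 - 28.118 = 0.5500

0.5500


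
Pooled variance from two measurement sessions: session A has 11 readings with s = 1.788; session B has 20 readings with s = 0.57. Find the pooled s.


s_p = sqrt(((n1-1)*s1^2 + (n2-1)*s2^2) / (n1+n2-2))
numerator = (11-1)*1.788^2 + (20-1)*0.57^2 = 31.96944 + 6.1731 = 38.14254
denominator = 11 + 20 - 2 = 29
s_p^2 = 38.14254 / 29 = 1.31526
s_p = sqrt(1.31526) = 1.1468

1.1468


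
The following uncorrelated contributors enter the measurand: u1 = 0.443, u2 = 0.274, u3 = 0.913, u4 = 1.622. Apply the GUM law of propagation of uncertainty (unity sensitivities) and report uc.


uc = sqrt(0.443^2 + 0.274^2 + 0.913^2 + 1.622^2)
uc = sqrt(3.735778)
uc = 1.9328

1.9328


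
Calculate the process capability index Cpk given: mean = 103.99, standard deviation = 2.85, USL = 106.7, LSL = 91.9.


Cpu = (USL - mean) / (3*sigma) = (106.7 - 103.99) / (3*2.85) = 0.3170
Cpl = (mean - LSL) / (3*sigma) = (103.99 - 91.9) / (3*2.85) = 1.4140
Cpk = min(Cpu, Cpl) = 0.3170

0.3170


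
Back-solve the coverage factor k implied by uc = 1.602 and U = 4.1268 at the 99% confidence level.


k = U / uc
k = 4.1268 / 1.602
k = 2.576

2.576


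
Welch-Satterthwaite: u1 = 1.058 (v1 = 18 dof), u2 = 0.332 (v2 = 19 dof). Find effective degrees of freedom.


uc = sqrt(u1^2 + u2^2) = sqrt(1.058^2 + 0.332^2) = 1.1088679
v_eff = uc^4 / (u1^4/v1 + u2^4/v2)
= 1.1088679^4 / (1.058^4/18 + 0.332^4/19)
= 1.5118867 / 0.070249203
v_eff = 21.5218

21.5218


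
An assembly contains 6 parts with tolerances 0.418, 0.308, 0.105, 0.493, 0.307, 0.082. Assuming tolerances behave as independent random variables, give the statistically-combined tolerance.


RSS = sqrt(0.418^2 + 0.308^2 + 0.105^2 + 0.493^2 + 0.307^2 + 0.082^2)
= sqrt(0.624635)
= 0.7903

0.7903


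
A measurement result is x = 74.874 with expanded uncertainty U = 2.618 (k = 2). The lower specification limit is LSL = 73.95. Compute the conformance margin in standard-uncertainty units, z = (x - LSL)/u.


u = U / k = 2.618 / 2 = 1.309
margin = |LSL - x| = |73.95 - 74.874| = 0.924
z = margin / u = 0.924 / 1.309
z = 0.7059

0.7059


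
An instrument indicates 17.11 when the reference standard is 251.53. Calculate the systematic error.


Systematic error = measured - true
= 17.11 - 251.53
= -234.4200

-234.4200


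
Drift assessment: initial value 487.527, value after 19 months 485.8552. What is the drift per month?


rate = (v2 - v1) / months
= (485.8552 - 487.527) / 19
= -1.6718 / 19
= -0.0880

-0.0880


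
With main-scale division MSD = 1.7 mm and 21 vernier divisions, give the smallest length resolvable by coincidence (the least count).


LC = MSD / n_div
= 1.7 / 21
= 0.0810

0.0810


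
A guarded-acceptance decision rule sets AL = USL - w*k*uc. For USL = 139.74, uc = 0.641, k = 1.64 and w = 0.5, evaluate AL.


U = k * uc = 1.64 * 0.641 = 1.05124
guard band g = w * U = 0.5 * 1.05124 = 0.52562
AL = USL - g = 139.74 - 0.52562
AL = 139.2144

139.2144


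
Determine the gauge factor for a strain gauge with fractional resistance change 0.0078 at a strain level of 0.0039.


GF = (dR/R) / epsilon
= 0.0078 / 0.0039
= 2.0000

2.0000


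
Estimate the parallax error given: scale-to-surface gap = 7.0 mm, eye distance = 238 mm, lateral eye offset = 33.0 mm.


error = h * offset / d
= 7.0 * 33.0 / 238
= 0.9706

0.9706


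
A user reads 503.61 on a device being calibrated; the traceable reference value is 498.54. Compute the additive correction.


Correction = standard - reading
= 498.54 - 503.61
= -5.0700

-5.0700


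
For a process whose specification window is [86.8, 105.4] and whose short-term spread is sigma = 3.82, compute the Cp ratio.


Cp = (USL - LSL) / (6 * sigma)
= (105.4 - 86.8) / (6 * 3.82)
= 18.6000 / 22.9200
= 0.8115

0.8115


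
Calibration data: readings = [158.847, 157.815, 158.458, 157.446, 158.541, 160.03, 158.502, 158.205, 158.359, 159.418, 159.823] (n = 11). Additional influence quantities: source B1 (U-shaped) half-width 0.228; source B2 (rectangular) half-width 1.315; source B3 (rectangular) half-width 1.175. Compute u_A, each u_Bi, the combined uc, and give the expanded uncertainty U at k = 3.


mean = (158.847 + 157.815 + 158.458 + 157.446 + 158.541 + 160.03 + 158.502 + 158.205 + 158.359 + 159.418 + 159.823) / 11 = 158.6767273
s = sqrt(sum((x - mean)^2)/(n-1)) = 0.80008126
u_A = s / sqrt(n) = 0.80008126 / sqrt(11) = 0.24123358
u_B1 = 0.228 / sqrt(2) = 0.16122035
u_B2 = 1.315 / sqrt(3) = 0.7592156
u_B3 = 1.175 / sqrt(3) = 0.67838657
uc = sqrt(0.24123358^2 + 0.16122035^2 + 0.7592156^2 + 0.67838657^2) = 1.0586795
U = k * uc = 3 * 1.0586795
U = 3.1760

3.1760


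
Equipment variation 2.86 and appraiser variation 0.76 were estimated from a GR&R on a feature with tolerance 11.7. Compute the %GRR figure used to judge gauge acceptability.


GRR = sqrt(EV^2 + AV^2) = sqrt(2.86^2 + 0.76^2) = 2.9592567
%GRR = GRR / tol * 100 = 2.9592567 / 11.7 * 100
%GRR = 25.2928

25.2928


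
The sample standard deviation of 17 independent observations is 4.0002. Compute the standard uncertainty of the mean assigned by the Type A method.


u_A = s / sqrt(n)
u_A = 4.0002 / sqrt(17)
u_A = 4.0002 / 4.1231056
u_A = 0.9702

0.9702


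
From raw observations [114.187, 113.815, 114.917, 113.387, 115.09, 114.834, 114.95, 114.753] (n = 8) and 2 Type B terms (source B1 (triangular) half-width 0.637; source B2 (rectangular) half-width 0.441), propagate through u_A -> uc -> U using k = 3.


mean = (114.187 + 113.815 + 114.917 + 113.387 + 115.09 + 114.834 + 114.95 + 114.753) / 8 = 114.491625
s = sqrt(sum((x - mean)^2)/(n-1)) = 0.62168617
u_A = s / sqrt(n) = 0.62168617 / sqrt(8) = 0.21979925
u_B1 = 0.637 / sqrt(6) = 0.26005416
u_B2 = 0.441 / sqrt(3) = 0.25461147
uc = sqrt(0.21979925^2 + 0.26005416^2 + 0.25461147^2) = 0.42516688
U = k * uc = 3 * 0.42516688
U = 1.2755

1.2755


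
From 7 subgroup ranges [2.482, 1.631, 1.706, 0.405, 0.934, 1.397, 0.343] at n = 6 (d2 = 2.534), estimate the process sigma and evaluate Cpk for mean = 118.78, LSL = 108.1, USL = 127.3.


R_bar = (2.482 + 1.631 + 1.706 + 0.405 + 0.934 + 1.397 + 0.343) / 7 = 1.2711429
sigma = R_bar / d2 = 1.2711429 / 2.534 = 0.50163493
Cp = (USL - LSL)/(6*sigma) = (127.3 - 108.1)/(6*0.50163493) = 6.3791
Cpu = (127.3 - 118.78)/(3*0.50163493) = 5.6615
Cpl = (118.78 - 108.1)/(3*0.50163493) = 7.0968
Cpk = min(Cpu, Cpl) = 5.6615

5.6615


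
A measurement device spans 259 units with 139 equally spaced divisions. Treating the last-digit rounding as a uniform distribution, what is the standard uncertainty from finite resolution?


resolution = range / divisions
resolution = 259 / 139 = 1.8633094
u_res = resolution / (2*sqrt(3))
u_res = 1.8633094 / 3.4641016
u_res = 0.5379

0.5379


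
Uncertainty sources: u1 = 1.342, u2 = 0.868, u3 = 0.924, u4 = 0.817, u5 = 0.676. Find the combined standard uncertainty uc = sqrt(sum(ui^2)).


uc = sqrt(1.342^2 + 0.868^2 + 0.924^2 + 0.817^2 + 0.676^2)
uc = sqrt(4.532629)
uc = 2.1290

2.1290


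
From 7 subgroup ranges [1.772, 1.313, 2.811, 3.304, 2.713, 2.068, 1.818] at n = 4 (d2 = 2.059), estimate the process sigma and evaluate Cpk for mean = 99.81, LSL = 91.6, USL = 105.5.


R_bar = (1.772 + 1.313 + 2.811 + 3.304 + 2.713 + 2.068 + 1.818) / 7 = 2.257
sigma = R_bar / d2 = 2.257 / 2.059 = 1.0961632
Cp = (USL - LSL)/(6*sigma) = (105.5 - 91.6)/(6*1.0961632) = 2.1134
Cpu = (105.5 - 99.81)/(3*1.0961632) = 1.7303
Cpl = (99.81 - 91.6)/(3*1.0961632) = 2.4966
Cpk = min(Cpu, Cpl) = 1.7303

1.7303


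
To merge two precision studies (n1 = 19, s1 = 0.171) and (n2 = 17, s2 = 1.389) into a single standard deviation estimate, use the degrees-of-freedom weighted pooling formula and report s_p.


s_p = sqrt(((n1-1)*s1^2 + (n2-1)*s2^2) / (n1+n2-2))
numerator = (19-1)*0.171^2 + (17-1)*1.389^2 = 0.526338 + 30.869136 = 31.395474
denominator = 19 + 17 - 2 = 34
s_p^2 = 31.395474 / 34 = 0.92339629
s_p = sqrt(0.92339629) = 0.9609

0.9609


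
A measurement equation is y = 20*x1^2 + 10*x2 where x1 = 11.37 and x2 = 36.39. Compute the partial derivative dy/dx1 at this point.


y = 20*x1^2 + 10*x2
dy/dx1 = 2*20*x1
Evaluate at x1 = 11.37: c1 = 40 * 11.37
c1 = 454.8000

454.8000


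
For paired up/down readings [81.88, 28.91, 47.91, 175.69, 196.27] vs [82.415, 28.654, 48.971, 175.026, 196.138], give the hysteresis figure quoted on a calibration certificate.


|81.88 - 82.415| = 0.5350
|28.91 - 28.654| = 0.2560
|47.91 - 48.971| = 1.0610
|175.69 - 175.026| = 0.6640
|196.27 - 196.138| = 0.1320
hysteresis = max(diffs) = 1.0610

1.0610


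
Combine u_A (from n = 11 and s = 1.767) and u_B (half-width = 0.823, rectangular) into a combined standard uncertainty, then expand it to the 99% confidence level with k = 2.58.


u_A = s / sqrt(n) = 1.767 / sqrt(11) = 0.53277055
u_B = half_width / sqrt(3) = 0.823 / sqrt(3) = 0.47515927
uc = sqrt(u_A^2 + u_B^2) = sqrt(0.53277055^2 + 0.47515927^2) = 0.71387729
U = k * uc = 2.58 * 0.71387729
U = 1.8418

1.8418


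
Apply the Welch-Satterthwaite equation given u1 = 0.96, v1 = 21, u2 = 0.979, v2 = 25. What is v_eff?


uc = sqrt(u1^2 + u2^2) = sqrt(0.96^2 + 0.979^2) = 1.3711459
v_eff = uc^4 / (u1^4/v1 + u2^4/v2)
= 1.3711459^4 / (0.96^4/21 + 0.979^4/25)
= 3.5345545 / 0.07718944
v_eff = 45.7906

45.7906


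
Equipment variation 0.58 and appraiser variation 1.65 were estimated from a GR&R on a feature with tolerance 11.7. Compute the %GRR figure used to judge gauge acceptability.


GRR = sqrt(EV^2 + AV^2) = sqrt(0.58^2 + 1.65^2) = 1.7489711
%GRR = GRR / tol * 100 = 1.7489711 / 11.7 * 100
%GRR = 14.9485

14.9485


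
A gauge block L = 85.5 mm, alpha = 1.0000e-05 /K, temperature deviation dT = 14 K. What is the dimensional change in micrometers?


dL = L * alpha * dT
= 85.5 * 1.0000e-05 * 14
= 0.0119700 mm
dL_um = 0.0119700 * 1000 = 11.9700 um

11.9700


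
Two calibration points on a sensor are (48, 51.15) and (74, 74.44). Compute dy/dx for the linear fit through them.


slope = (y2 - y1) / (x2 - x1)
= (74.44 - 51.15) / (74 - 48)
= 23.2900 / 26
= 0.8958

0.8958


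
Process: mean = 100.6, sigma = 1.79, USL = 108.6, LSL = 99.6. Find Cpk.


Cpu = (USL - mean) / (3*sigma) = (108.6 - 100.6) / (3*1.79) = 1.4898
Cpl = (mean - LSL) / (3*sigma) = (100.6 - 99.6) / (3*1.79) = 0.1862
Cpk = min(Cpu, Cpl) = 0.1862

0.1862


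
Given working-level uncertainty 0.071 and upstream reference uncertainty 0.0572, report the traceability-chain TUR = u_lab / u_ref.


TUR = u_lab / u_ref
= 0.071 / 0.0572
= 1.2413

1.2413


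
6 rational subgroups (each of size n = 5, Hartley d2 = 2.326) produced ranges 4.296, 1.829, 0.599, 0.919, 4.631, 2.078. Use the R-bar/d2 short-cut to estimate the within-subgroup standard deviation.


R_bar = (4.296 + 1.829 + 0.599 + 0.919 + 4.631 + 2.078) / 6
R_bar = 14.352 / 6 = 2.392
sigma_hat = R_bar / d2 = 2.392 / 2.326 = 1.0284

1.0284


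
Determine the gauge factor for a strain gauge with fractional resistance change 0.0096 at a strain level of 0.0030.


GF = (dR/R) / epsilon
= 0.0096 / 0.0030
= 3.2000

3.2000


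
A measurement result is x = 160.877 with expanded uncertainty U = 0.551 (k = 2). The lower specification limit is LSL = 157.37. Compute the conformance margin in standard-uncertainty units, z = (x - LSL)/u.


u = U / k = 0.551 / 2 = 0.2755
margin = |LSL - x| = |157.37 - 160.877| = 3.507
z = margin / u = 3.507 / 0.2755
z = 12.7296

12.7296


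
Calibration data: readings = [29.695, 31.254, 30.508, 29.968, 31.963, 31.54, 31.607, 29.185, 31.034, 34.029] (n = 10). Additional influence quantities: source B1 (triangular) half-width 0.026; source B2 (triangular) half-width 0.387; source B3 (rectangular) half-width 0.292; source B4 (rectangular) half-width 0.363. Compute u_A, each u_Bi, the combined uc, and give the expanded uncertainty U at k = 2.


mean = (29.695 + 31.254 + 30.508 + 29.968 + 31.963 + 31.54 + 31.607 + 29.185 + 31.034 + 34.029) / 10 = 31.0783
s = sqrt(sum((x - mean)^2)/(n-1)) = 1.3772339
u_A = s / sqrt(n) = 1.3772339 / sqrt(10) = 0.4355196
u_B1 = 0.026 / sqrt(6) = 0.010614456
u_B2 = 0.387 / sqrt(6) = 0.15799209
u_B3 = 0.292 / sqrt(3) = 0.16858628
u_B4 = 0.363 / sqrt(3) = 0.20957815
uc = sqrt(0.4355196^2 + 0.010614456^2 + 0.15799209^2 + 0.16858628^2 + 0.20957815^2) = 0.53581324
U = k * uc = 2 * 0.53581324
U = 1.0716

1.0716


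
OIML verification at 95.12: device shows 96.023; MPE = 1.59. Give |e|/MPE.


e = indication - reference = 96.023 - 95.12 = 0.9030
|e| = 0.9030
ratio = |e| / MPE = 0.9030 / 1.59
ratio = 0.5679

0.5679


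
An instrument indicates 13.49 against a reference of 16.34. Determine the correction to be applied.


Correction = standard - reading
= 16.34 - 13.49
= 2.8500

2.8500


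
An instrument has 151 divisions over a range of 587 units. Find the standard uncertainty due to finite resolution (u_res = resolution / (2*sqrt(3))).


resolution = range / divisions
resolution = 587 / 151 = 3.8874172
u_res = resolution / (2*sqrt(3))
u_res = 3.8874172 / 3.4641016
u_res = 1.1222

1.1222


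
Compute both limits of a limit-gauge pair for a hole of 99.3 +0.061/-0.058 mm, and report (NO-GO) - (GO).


GO = nominal - lower_tol (smallest hole = maximum material condition)
GO = 99.3 - 0.058 = 99.242
NO-GO = nominal + upper_tol (largest hole = least material condition)
NO-GO = 99.3 + 0.061 = 99.361
spread = NO-GO - GO = 99.361 - 99.242 = 0.1190

0.1190


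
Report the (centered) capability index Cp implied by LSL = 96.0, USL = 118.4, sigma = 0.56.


Cp = (USL - LSL) / (6 * sigma)
= (118.4 - 96.0) / (6 * 0.56)
= 22.4000 / 3.3600
= 6.6667

6.6667


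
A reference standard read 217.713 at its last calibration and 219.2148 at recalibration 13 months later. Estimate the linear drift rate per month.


rate = (v2 - v1) / months
= (219.2148 - 217.713) / 13
= 1.5018 / 13
= 0.1155

0.1155


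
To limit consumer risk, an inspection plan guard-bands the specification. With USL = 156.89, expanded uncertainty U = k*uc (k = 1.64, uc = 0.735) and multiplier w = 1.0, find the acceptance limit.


U = k * uc = 1.64 * 0.735 = 1.2054
guard band g = w * U = 1.0 * 1.2054 = 1.2054
AL = USL - g = 156.89 - 1.2054
AL = 155.6846

155.6846


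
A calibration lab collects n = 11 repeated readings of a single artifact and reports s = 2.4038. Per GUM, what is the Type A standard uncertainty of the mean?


u_A = s / sqrt(n)
u_A = 2.4038 / sqrt(11)
u_A = 2.4038 / 3.3166248
u_A = 0.7248

0.7248


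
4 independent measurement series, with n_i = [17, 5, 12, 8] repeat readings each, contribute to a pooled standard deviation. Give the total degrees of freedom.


nu = sum_i (n_i - 1)
nu = ((17 - 1) + (5 - 1) + (12 - 1) + (8 - 1))
nu = 16 + 4 + 11 + 7
nu = 38

38


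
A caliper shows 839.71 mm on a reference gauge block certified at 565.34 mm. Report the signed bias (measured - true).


Systematic error = measured - true
= 839.71 - 565.34
= 274.3700

274.3700


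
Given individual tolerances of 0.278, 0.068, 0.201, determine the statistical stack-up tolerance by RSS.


RSS = sqrt(0.278^2 + 0.068^2 + 0.201^2)
= sqrt(0.122309)
= 0.3497

0.3497


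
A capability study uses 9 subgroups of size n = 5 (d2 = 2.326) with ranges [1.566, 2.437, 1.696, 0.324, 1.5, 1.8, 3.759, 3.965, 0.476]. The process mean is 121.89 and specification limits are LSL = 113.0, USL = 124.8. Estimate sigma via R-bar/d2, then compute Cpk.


R_bar = (1.566 + 2.437 + 1.696 + 0.324 + 1.5 + 1.8 + 3.759 + 3.965 + 0.476) / 9 = 1.947
sigma = R_bar / d2 = 1.947 / 2.326 = 0.83705933
Cp = (USL - LSL)/(6*sigma) = (124.8 - 113.0)/(6*0.83705933) = 2.3495
Cpu = (124.8 - 121.89)/(3*0.83705933) = 1.1588
Cpl = (121.89 - 113.0)/(3*0.83705933) = 3.5402
Cpk = min(Cpu, Cpl) = 1.1588

1.1588


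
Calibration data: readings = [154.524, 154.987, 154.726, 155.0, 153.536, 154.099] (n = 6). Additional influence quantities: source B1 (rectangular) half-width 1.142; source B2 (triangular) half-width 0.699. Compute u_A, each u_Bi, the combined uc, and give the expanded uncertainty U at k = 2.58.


mean = (154.524 + 154.987 + 154.726 + 155.0 + 153.536 + 154.099) / 6 = 154.4786667
s = sqrt(sum((x - mean)^2)/(n-1)) = 0.57029595
u_A = s / sqrt(n) = 0.57029595 / sqrt(6) = 0.23282235
u_B1 = 1.142 / sqrt(3) = 0.65933401
u_B2 = 0.699 / sqrt(6) = 0.28536556
uc = sqrt(0.23282235^2 + 0.65933401^2 + 0.28536556^2) = 0.75522254
U = k * uc = 2.58 * 0.75522254
U = 1.9485

1.9485


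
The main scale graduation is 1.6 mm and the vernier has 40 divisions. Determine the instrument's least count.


LC = MSD / n_div
= 1.6 / 40
= 0.0400

0.0400


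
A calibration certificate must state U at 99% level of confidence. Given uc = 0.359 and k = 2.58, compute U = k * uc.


U = k * uc
U = 2.58 * 0.359
U = 0.9262

0.9262


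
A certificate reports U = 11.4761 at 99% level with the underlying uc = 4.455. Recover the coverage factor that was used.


k = U / uc
k = 11.4761 / 4.455
k = 2.576

2.576


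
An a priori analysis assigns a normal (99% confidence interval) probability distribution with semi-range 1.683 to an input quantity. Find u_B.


u_B = half_width / 2.576
u_B = 1.683 / 2.576
u_B = 0.6533

0.6533


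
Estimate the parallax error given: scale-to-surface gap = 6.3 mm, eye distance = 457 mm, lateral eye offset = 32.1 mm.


error = h * offset / d
= 6.3 * 32.1 / 457
= 0.4425

0.4425


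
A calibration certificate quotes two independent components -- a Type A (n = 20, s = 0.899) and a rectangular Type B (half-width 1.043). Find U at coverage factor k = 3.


u_A = s / sqrt(n) = 0.899 / sqrt(20) = 0.20102251
u_B = half_width / sqrt(3) = 1.043 / sqrt(3) = 0.60217633
uc = sqrt(u_A^2 + u_B^2) = sqrt(0.20102251^2 + 0.60217633^2) = 0.63484359
U = k * uc = 3 * 0.63484359
U = 1.9045

1.9045


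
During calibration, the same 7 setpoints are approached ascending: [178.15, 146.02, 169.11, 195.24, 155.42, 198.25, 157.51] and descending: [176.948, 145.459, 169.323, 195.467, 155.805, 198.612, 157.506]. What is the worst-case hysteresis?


|178.15 - 176.948| = 1.2020
|146.02 - 145.459| = 0.5610
|169.11 - 169.323| = 0.2130
|195.24 - 195.467| = 0.2270
|155.42 - 155.805| = 0.3850
|198.25 - 198.612| = 0.3620
|157.51 - 157.506| = 0.0040
hysteresis = max(diffs) = 1.2020

1.2020


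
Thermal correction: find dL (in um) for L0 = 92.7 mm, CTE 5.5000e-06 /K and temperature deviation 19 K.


dL = L * alpha * dT
= 92.7 * 5.5000e-06 * 19
= 0.0096871 mm
dL_um = 0.0096871 * 1000 = 9.6871 um

9.6871


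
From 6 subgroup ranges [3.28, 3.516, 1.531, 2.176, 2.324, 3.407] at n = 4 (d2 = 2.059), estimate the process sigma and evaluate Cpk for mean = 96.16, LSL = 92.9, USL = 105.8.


R_bar = (3.28 + 3.516 + 1.531 + 2.176 + 2.324 + 3.407) / 6 = 2.7056667
sigma = R_bar / d2 = 2.7056667 / 2.059 = 1.3140683
Cp = (USL - LSL)/(6*sigma) = (105.8 - 92.9)/(6*1.3140683) = 1.6361
Cpu = (105.8 - 96.16)/(3*1.3140683) = 2.4453
Cpl = (96.16 - 92.9)/(3*1.3140683) = 0.8269
Cpk = min(Cpu, Cpl) = 0.8269

0.8269


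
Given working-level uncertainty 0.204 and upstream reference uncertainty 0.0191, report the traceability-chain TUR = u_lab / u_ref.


TUR = u_lab / u_ref
= 0.204 / 0.0191
= 10.6806

10.6806


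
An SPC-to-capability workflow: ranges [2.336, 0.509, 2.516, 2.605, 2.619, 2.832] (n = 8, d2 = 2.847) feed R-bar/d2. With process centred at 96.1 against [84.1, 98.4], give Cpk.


R_bar = (2.336 + 0.509 + 2.516 + 2.605 + 2.619 + 2.832) / 6 = 2.2361667
sigma = R_bar / d2 = 2.2361667 / 2.847 = 0.78544668
Cp = (USL - LSL)/(6*sigma) = (98.4 - 84.1)/(6*0.78544668) = 3.0344
Cpu = (98.4 - 96.1)/(3*0.78544668) = 0.9761
Cpl = (96.1 - 84.1)/(3*0.78544668) = 5.0926
Cpk = min(Cpu, Cpl) = 0.9761

0.9761


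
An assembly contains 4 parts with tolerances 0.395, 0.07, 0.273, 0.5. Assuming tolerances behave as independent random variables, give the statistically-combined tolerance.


RSS = sqrt(0.395^2 + 0.07^2 + 0.273^2 + 0.5^2)
= sqrt(0.485454)
= 0.6967

0.6967


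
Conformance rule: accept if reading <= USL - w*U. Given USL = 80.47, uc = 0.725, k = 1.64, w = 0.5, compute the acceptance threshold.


U = k * uc = 1.64 * 0.725 = 1.189
guard band g = w * U = 0.5 * 1.189 = 0.5945
AL = USL - g = 80.47 - 0.5945
AL = 79.8755

79.8755


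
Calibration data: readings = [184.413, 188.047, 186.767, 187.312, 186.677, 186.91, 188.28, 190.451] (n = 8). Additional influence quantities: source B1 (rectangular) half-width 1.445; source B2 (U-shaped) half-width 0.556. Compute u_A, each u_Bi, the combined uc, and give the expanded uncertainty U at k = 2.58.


mean = (184.413 + 188.047 + 186.767 + 187.312 + 186.677 + 186.91 + 188.28 + 190.451) / 8 = 187.357125
s = sqrt(sum((x - mean)^2)/(n-1)) = 1.7146568
u_A = s / sqrt(n) = 1.7146568 / sqrt(8) = 0.60622273
u_B1 = 1.445 / sqrt(3) = 0.83427114
u_B2 = 0.556 / sqrt(2) = 0.39315137
uc = sqrt(0.60622273^2 + 0.83427114^2 + 0.39315137^2) = 1.1036677
U = k * uc = 2.58 * 1.1036677
U = 2.8475

2.8475


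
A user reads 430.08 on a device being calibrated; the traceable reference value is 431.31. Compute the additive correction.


Correction = standard - reading
= 431.31 - 430.08
= 1.2300

1.2300


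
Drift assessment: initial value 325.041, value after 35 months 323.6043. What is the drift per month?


rate = (v2 - v1) / months
= (323.6043 - 325.041) / 35
= -1.4367 / 35
= -0.0410

-0.0410


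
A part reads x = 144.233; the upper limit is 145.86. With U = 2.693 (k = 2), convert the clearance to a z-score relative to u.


u = U / k = 2.693 / 2 = 1.3465
margin = |USL - x| = |145.86 - 144.233| = 1.627
z = margin / u = 1.627 / 1.3465
z = 1.2083

1.2083


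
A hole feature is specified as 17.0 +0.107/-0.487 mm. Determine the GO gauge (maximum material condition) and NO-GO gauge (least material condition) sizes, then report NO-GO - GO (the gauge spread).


GO = nominal - lower_tol (smallest hole = maximum material condition)
GO = 17.0 - 0.487 = 16.513
NO-GO = nominal + upper_tol (largest hole = least material condition)
NO-GO = 17.0 + 0.107 = 17.107
spread = NO-GO - GO = 17.107 - 16.513 = 0.5940

0.5940


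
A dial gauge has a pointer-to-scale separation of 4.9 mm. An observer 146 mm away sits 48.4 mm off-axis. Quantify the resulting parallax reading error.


error = h * offset / d
= 4.9 * 48.4 / 146
= 1.6244

1.6244


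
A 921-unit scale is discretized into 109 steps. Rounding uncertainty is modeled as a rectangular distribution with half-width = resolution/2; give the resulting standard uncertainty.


resolution = range / divisions
resolution = 921 / 109 = 8.4495413
u_res = resolution / (2*sqrt(3))
u_res = 8.4495413 / 3.4641016
u_res = 2.4392

2.4392


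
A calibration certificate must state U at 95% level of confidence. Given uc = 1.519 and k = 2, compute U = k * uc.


U = k * uc
U = 2 * 1.519
U = 3.0380

3.0380


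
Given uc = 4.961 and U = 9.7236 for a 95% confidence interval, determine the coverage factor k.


k = U / uc
k = 9.7236 / 4.961
k = 1.96

1.96


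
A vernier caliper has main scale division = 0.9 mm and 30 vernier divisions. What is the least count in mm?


LC = MSD / n_div
= 0.9 / 30
= 0.0300

0.0300


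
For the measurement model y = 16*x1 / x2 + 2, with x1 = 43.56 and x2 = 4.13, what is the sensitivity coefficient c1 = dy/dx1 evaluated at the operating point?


y = 16*x1 / x2 + 2
dy/dx1 = 16/x2
Evaluate at x2 = 4.13: c1 = 16 / 4.13
c1 = 3.8741

3.8741


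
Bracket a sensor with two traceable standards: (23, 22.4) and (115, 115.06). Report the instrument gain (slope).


slope = (y2 - y1) / (x2 - x1)
= (115.06 - 22.4) / (115 - 23)
= 92.6600 / 92
= 1.0072

1.0072


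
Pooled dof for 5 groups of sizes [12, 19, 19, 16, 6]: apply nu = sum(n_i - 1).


nu = sum_i (n_i - 1)
nu = ((12 - 1) + (19 - 1) + (19 - 1) + (16 - 1) + (6 - 1))
nu = 11 + 18 + 18 + 15 + 5
nu = 67

67


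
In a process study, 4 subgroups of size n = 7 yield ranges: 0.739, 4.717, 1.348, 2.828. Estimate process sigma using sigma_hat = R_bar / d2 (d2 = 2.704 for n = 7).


R_bar = (0.739 + 4.717 + 1.348 + 2.828) / 4
R_bar = 9.632 / 4 = 2.408
sigma_hat = R_bar / d2 = 2.408 / 2.704 = 0.8905

0.8905


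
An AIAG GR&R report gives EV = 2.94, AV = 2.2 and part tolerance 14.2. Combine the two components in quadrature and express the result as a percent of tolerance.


GRR = sqrt(EV^2 + AV^2) = sqrt(2.94^2 + 2.2^2) = 3.6720022
%GRR = GRR / tol * 100 = 3.6720022 / 14.2 * 100
%GRR = 25.8592

25.8592


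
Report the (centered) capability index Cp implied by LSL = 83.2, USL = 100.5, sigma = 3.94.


Cp = (USL - LSL) / (6 * sigma)
= (100.5 - 83.2) / (6 * 3.94)
= 17.3000 / 23.6400
= 0.7318

0.7318


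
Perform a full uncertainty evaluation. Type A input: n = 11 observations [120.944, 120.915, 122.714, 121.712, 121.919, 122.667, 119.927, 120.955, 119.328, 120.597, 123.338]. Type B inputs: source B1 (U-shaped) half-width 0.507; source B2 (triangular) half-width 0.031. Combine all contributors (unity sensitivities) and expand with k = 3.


mean = (120.944 + 120.915 + 122.714 + 121.712 + 121.919 + 122.667 + 119.927 + 120.955 + 119.328 + 120.597 + 123.338) / 11 = 121.3650909
s = sqrt(sum((x - mean)^2)/(n-1)) = 1.2324746
u_A = s / sqrt(n) = 1.2324746 / sqrt(11) = 0.37160507
u_B1 = 0.507 / sqrt(2) = 0.35850314
u_B2 = 0.031 / sqrt(6) = 0.012655697
uc = sqrt(0.37160507^2 + 0.35850314^2 + 0.012655697^2) = 0.51650266
U = k * uc = 3 * 0.51650266
U = 1.5495

1.5495
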